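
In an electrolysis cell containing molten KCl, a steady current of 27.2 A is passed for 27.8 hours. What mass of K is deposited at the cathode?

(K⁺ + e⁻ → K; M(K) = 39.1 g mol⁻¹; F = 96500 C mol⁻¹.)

1100 g

Q = I·t = 27.20 A × 100080 s = 2722000 C.
n(e⁻) = Q/F = 2722000 / 96500 = 28.21 mol.
K⁺ + e⁻ → K, so n(K) = n(e⁻)/1 = 28.21 mol.
m = n·M = 28.21 × 39.1 = 1100 g.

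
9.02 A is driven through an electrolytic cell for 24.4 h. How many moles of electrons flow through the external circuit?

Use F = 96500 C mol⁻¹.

8.21 mol

Q = I·t = 9.020 A × 87840 s = 792300 C.
n(e⁻) = Q/F = 792300 / 96500 = 8.21 mol.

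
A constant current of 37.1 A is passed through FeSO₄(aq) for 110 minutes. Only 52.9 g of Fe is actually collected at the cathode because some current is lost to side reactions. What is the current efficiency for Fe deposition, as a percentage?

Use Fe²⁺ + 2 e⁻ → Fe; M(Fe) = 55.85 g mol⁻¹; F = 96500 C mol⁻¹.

Q = I·t = 37.10 × 6600.0 = 244900 C; n(e⁻) = 244900/96500 = 2.537 mol.
Theoretical n(Fe) = n(e⁻)/2 = 1.269 mol, i.e. m_theo = 1.269 × 55.85 = 70.86 g.
Efficiency = m_actual / m_theo = 52.9 / 70.86 = 74.7 %.

74.7 %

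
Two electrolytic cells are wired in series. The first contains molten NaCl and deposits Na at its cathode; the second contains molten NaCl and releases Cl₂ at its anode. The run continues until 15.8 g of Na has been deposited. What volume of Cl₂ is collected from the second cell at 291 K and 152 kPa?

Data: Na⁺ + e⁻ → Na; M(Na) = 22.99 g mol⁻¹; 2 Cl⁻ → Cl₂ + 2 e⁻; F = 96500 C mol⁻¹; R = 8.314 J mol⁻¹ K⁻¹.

5.47 L

n(Na) = 15.8 / 22.99 = 0.6873 mol, so n(e⁻) = 1 × 0.6873 = 0.6873 mol.
The cells are in series, so the same 0.6873 mol of electrons passes through the second cell.
2 Cl⁻ → Cl₂ + 2 e⁻ — 2 mol e⁻ per mol Cl₂, so n(Cl₂) = 0.6873/2 = 0.3436 mol.
V = nRT/P = (0.3436 × 8.314 × 291) / (152 × 10³) = 0.00547 m³ = 5.47 L.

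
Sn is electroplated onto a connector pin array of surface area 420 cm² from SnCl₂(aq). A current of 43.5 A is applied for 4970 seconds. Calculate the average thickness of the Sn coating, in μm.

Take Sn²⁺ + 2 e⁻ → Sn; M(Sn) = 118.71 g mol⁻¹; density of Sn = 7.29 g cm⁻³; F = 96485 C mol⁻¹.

Q = I·t = 43.50 × 4970.0 = 216200 C; n(e⁻) = 2.241 mol.
n(Sn) = n(e⁻)/2 = 1.120 mol, so m = 1.120 × 118.71 = 133.0 g.
Volume = m/ρ = 133.0 / 7.29 = 18.24 cm³.
Thickness = V/A = 18.24 / 420 = 0.0434 cm = 434 μm.

434 μm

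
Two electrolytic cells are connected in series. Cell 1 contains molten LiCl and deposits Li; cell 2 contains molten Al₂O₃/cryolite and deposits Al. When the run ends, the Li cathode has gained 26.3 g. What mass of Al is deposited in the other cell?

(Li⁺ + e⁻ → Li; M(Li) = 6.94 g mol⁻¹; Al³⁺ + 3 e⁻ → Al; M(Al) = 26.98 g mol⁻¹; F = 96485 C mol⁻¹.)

n(Li) = 26.3 / 6.94 = 3.790 mol.
Since Li⁺ + e⁻ → Li, n(e⁻) passed = 1 × 3.790 = 3.790 mol.
Cells in series carry the same charge, so the same 3.790 mol of electrons passes through cell 2.
Al³⁺ + 3 e⁻ → Al, so n(Al) = 3.790 / 3 = 1.263 mol.
m(Al) = 1.263 × 26.98 = 34.1 g.

34.1 g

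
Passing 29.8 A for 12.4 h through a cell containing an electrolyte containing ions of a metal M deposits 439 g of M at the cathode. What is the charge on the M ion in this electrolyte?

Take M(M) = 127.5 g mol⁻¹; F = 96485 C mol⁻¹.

+4

Q = I·t = 29.80 A × 44640 s = 1330000 C, so n(e⁻) = 1330000/96485 = 13.79 mol.
n(M) deposited = 439 / 127.5 = 3.443 mol.
Electrons per atom = n(e⁻)/n(M) = 13.79 / 3.443 = 4.00 ≈ 4, so the ion is M⁴⁺.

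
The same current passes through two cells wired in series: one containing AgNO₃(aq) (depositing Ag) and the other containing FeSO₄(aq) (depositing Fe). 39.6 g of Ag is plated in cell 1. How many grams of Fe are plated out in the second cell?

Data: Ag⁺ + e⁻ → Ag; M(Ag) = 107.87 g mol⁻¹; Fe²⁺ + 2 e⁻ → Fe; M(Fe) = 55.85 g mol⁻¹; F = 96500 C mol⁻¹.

10.3 g

n(Ag) = 39.6 / 107.87 = 0.3671 mol.
Since Ag⁺ + e⁻ → Ag, n(e⁻) passed = 1 × 0.3671 = 0.3671 mol.
Cells in series carry the same charge, so the same 0.3671 mol of electrons passes through cell 2.
Fe²⁺ + 2 e⁻ → Fe, so n(Fe) = 0.3671 / 2 = 0.1836 mol.
m(Fe) = 0.1836 × 55.85 = 10.3 g.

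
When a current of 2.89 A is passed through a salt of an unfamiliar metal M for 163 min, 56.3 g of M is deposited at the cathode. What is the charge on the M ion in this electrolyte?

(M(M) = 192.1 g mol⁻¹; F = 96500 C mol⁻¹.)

Q = I·t = 2.890 A × 9780.0 s = 28260 C, so n(e⁻) = 28260/96500 = 0.2929 mol.
n(M) deposited = 56.3 / 192.1 = 0.2931 mol.
Electrons per atom = n(e⁻)/n(M) = 0.2929 / 0.2931 = 0.999 ≈ 1, so the ion is M⁺.

+1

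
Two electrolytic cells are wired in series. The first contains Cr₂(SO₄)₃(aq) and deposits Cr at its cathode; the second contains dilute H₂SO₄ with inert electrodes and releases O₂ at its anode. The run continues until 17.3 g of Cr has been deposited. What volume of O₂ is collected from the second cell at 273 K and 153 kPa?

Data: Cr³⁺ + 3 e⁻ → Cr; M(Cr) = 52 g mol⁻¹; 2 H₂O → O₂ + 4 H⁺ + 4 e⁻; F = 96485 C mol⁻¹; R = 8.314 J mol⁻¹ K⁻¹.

3.70 L

n(Cr) = 17.3 / 52 = 0.3327 mol, so n(e⁻) = 3 × 0.3327 = 0.9981 mol.
The cells are in series, so the same 0.9981 mol of electrons passes through the second cell.
2 H₂O → O₂ + 4 H⁺ + 4 e⁻ — 4 mol e⁻ per mol O₂, so n(O₂) = 0.9981/4 = 0.2495 mol.
V = nRT/P = (0.2495 × 8.314 × 273) / (153 × 10³) = 0.00370 m³ = 3.70 L.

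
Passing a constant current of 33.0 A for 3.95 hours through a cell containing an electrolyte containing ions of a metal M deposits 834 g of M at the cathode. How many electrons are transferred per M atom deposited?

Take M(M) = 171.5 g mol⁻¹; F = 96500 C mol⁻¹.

Q = I·t = 33.00 A × 14220 s = 469300 C, so n(e⁻) = 469300/96500 = 4.863 mol.
n(M) deposited = 834 / 171.5 = 4.863 mol.
Electrons per atom = n(e⁻)/n(M) = 4.863 / 4.863 = 1.00 ≈ 1, so the ion is M⁺.

1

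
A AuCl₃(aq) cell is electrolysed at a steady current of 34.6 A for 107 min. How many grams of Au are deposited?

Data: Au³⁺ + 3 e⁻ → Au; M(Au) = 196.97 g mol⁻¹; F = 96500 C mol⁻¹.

Q = I·t = 34.60 A × 6420.0 s = 222100 C.
n(e⁻) = Q/F = 222100 / 96500 = 2.302 mol.
Au³⁺ + 3 e⁻ → Au, so n(Au) = n(e⁻)/3 = 0.7673 mol.
m = n·M = 0.7673 × 196.97 = 151 g.

151 g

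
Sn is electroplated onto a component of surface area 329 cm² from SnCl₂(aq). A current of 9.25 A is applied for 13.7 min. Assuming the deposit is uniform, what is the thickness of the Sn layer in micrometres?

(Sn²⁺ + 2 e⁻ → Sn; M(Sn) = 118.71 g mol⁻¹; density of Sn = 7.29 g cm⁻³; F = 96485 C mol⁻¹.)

19.5 μm

Q = I·t = 9.250 × 822.00 = 7604 C; n(e⁻) = 0.07880 mol.
n(Sn) = n(e⁻)/2 = 0.03940 mol, so m = 0.03940 × 118.71 = 4.677 g.
Volume = m/ρ = 4.677 / 7.29 = 0.6416 cm³.
Thickness = V/A = 0.6416 / 329 = 0.00195 cm = 19.5 μm.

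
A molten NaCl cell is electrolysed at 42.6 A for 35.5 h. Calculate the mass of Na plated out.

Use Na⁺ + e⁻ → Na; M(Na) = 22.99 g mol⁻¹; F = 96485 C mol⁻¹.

1300 g

Q = I·t = 42.60 A × 127800 s = 5444000 C.
n(e⁻) = Q/F = 5444000 / 96485 = 56.43 mol.
Na⁺ + e⁻ → Na, so n(Na) = n(e⁻)/1 = 56.43 mol.
m = n·M = 56.43 × 22.99 = 1300 g.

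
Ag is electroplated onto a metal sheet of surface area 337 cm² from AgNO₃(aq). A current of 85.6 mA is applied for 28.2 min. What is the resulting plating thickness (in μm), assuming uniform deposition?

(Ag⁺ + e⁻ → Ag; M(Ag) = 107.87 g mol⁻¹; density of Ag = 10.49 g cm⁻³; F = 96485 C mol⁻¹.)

0.458 μm

Q = I·t = 0.08560 × 1692.0 = 144.8 C; n(e⁻) = 0.001501 mol.
n(Ag) = n(e⁻)/1 = 0.001501 mol, so m = 0.001501 × 107.87 = 0.1619 g.
Volume = m/ρ = 0.1619 / 10.49 = 0.01544 cm³.
Thickness = V/A = 0.01544 / 337 = 4.58 × 10⁻⁵ cm = 0.458 μm.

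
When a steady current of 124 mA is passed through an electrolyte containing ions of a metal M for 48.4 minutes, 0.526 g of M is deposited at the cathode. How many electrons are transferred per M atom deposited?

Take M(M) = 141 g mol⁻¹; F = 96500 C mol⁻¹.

1

Q = I·t = 0.1240 A × 2904.0 s = 360.1 C, so n(e⁻) = 360.1/96500 = 0.003732 mol.
n(M) deposited = 0.526 / 141 = 0.003730 mol.
Electrons per atom = n(e⁻)/n(M) = 0.003732 / 0.003730 = 1.00 ≈ 1, so the ion is M⁺.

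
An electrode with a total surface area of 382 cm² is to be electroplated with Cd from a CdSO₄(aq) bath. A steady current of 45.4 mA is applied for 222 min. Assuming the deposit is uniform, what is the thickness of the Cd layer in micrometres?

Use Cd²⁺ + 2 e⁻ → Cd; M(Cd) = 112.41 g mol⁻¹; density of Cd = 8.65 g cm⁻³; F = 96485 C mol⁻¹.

1.07 μm

Q = I·t = 0.04540 × 13320 = 604.7 C; n(e⁻) = 0.006268 mol.
n(Cd) = n(e⁻)/2 = 0.003134 mol, so m = 0.003134 × 112.41 = 0.3523 g.
Volume = m/ρ = 0.3523 / 8.65 = 0.04072 cm³.
Thickness = V/A = 0.04072 / 382 = 1.07 × 10⁻⁴ cm = 1.07 μm.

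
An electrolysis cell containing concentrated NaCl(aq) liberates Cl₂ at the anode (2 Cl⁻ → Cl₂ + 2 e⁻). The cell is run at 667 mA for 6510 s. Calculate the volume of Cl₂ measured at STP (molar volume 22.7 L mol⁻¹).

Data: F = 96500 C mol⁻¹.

Q = I·t = 0.6670 A × 6510.0 s = 4342 C.
n(e⁻) = Q/F = 4342 / 96500 = 0.04500 mol.
2 electrons are transferred per Cl₂ molecule, so n(Cl₂) = 0.04500 / 2 = 0.02250 mol.
V = n × V_m = 0.02250 × 22.7 = 0.511 L.

0.511 L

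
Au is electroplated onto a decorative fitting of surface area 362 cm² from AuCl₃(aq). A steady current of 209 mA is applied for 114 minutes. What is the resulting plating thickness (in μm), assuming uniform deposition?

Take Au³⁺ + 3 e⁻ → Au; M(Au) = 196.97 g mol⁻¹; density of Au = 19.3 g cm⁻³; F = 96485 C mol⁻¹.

Q = I·t = 0.2090 × 6840.0 = 1430 C; n(e⁻) = 0.01482 mol.
n(Au) = n(e⁻)/3 = 0.004939 mol, so m = 0.004939 × 196.97 = 0.9728 g.
Volume = m/ρ = 0.9728 / 19.3 = 0.05040 cm³.
Thickness = V/A = 0.05040 / 362 = 1.39 × 10⁻⁴ cm = 1.39 μm.

1.39 μm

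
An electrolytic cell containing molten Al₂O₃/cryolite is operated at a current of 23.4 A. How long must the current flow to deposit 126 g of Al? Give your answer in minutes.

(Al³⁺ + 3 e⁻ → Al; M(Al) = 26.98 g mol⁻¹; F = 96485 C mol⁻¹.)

963 min

n(Al) = m/M = 126 / 26.98 = 4.670 mol.
Each Al atom requires 3 electrons, so n(e⁻) = 3 × 4.670 = 14.01 mol.
Q = n(e⁻)·F = 14.01 × 96485 = 1352000 C.
t = Q/I = 1352000 / 23.40 A = 57770 s = 963 min.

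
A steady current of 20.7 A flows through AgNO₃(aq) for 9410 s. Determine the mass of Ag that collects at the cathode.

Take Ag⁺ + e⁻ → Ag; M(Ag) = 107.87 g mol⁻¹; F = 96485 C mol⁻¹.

Q = I·t = 20.70 A × 9410.0 s = 194800 C.
n(e⁻) = Q/F = 194800 / 96485 = 2.019 mol.
Ag⁺ + e⁻ → Ag, so n(Ag) = n(e⁻)/1 = 2.019 mol.
m = n·M = 2.019 × 107.87 = 218 g.

218 g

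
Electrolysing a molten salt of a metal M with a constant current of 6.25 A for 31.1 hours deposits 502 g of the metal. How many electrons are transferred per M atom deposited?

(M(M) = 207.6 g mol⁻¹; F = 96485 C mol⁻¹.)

3

Q = I·t = 6.250 A × 111960 s = 699800 C, so n(e⁻) = 699800/96485 = 7.252 mol.
n(M) deposited = 502 / 207.6 = 2.418 mol.
Electrons per atom = n(e⁻)/n(M) = 7.252 / 2.418 = 3.00 ≈ 3, so the ion is M³⁺.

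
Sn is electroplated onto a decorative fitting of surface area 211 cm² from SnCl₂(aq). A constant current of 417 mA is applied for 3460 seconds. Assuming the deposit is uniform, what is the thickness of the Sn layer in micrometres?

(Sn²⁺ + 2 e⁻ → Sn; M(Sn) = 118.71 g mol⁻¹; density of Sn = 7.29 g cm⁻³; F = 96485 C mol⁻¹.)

5.77 μm

Q = I·t = 0.4170 × 3460.0 = 1443 C; n(e⁻) = 0.01495 mol.
n(Sn) = n(e⁻)/2 = 0.007477 mol, so m = 0.007477 × 118.71 = 0.8876 g.
Volume = m/ρ = 0.8876 / 7.29 = 0.1218 cm³.
Thickness = V/A = 0.1218 / 211 = 5.77 × 10⁻⁴ cm = 5.77 μm.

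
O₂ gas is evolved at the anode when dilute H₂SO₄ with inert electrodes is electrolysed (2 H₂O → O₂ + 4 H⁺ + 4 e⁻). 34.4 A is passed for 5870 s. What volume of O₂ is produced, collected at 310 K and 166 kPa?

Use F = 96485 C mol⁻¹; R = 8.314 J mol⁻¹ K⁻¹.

Q = I·t = 34.40 A × 5870.0 s = 201900 C.
n(e⁻) = Q/F = 201900 / 96485 = 2.093 mol.
4 electrons are transferred per O₂ molecule, so n(O₂) = 2.093 / 4 = 0.5232 mol.
V = nRT/P = (0.5232 × 8.314 × 310) / (166 × 10³ Pa) = 0.00812 m³ = 8.12 L.

8.12 L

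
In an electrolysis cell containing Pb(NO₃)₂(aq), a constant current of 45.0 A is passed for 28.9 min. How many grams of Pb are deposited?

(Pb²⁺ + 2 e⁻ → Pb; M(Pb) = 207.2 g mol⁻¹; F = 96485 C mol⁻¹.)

83.8 g

Q = I·t = 45.00 A × 1734.0 s = 78030 C.
n(e⁻) = Q/F = 78030 / 96485 = 0.8087 mol.
Pb²⁺ + 2 e⁻ → Pb, so n(Pb) = n(e⁻)/2 = 0.4044 mol.
m = n·M = 0.4044 × 207.2 = 83.8 g.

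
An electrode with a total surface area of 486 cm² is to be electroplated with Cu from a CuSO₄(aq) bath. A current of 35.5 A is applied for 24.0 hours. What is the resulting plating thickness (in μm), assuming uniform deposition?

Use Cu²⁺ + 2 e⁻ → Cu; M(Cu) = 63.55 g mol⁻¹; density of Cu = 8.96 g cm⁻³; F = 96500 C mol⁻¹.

Q = I·t = 35.50 × 86400 = 3067000 C; n(e⁻) = 31.78 mol.
n(Cu) = n(e⁻)/2 = 15.89 mol, so m = 15.89 × 63.55 = 1010 g.
Volume = m/ρ = 1010 / 8.96 = 112.7 cm³.
Thickness = V/A = 112.7 / 486 = 0.232 cm = 2320 μm.

2320 μm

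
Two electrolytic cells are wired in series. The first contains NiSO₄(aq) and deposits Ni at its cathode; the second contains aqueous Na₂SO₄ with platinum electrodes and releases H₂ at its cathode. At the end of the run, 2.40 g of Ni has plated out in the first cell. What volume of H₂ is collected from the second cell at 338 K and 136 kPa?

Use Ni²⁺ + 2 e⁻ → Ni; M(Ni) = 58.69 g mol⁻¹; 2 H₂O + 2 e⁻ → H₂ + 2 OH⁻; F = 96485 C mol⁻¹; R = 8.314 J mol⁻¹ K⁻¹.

0.845 L

n(Ni) = 2.40 / 58.69 = 0.04089 mol, so n(e⁻) = 2 × 0.04089 = 0.08179 mol.
The cells are in series, so the same 0.08179 mol of electrons passes through the second cell.
2 H₂O + 2 e⁻ → H₂ + 2 OH⁻ — 2 mol e⁻ per mol H₂, so n(H₂) = 0.08179/2 = 0.04089 mol.
V = nRT/P = (0.04089 × 8.314 × 338) / (136 × 10³) = 8.45 × 10⁻⁴ m³ = 0.845 L.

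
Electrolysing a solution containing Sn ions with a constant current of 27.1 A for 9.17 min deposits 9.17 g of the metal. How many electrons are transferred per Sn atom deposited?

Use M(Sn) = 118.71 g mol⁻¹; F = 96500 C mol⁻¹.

Q = I·t = 27.10 A × 550.20 s = 14910 C, so n(e⁻) = 14910/96500 = 0.1545 mol.
n(Sn) deposited = 9.17 / 118.71 = 0.07725 mol.
Electrons per atom = n(e⁻)/n(Sn) = 0.1545 / 0.07725 = 2.00 ≈ 2, so the ion is Sn²⁺.

2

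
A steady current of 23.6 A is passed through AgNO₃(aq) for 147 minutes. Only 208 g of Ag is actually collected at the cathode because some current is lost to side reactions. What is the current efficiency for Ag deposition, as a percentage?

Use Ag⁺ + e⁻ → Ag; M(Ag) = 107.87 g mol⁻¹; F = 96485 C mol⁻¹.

Q = I·t = 23.60 × 8820.0 = 208200 C; n(e⁻) = 208200/96485 = 2.157 mol.
Theoretical n(Ag) = n(e⁻)/1 = 2.157 mol, i.e. m_theo = 2.157 × 107.87 = 232.7 g.
Efficiency = m_actual / m_theo = 208 / 232.7 = 89.4 %.

89.4 %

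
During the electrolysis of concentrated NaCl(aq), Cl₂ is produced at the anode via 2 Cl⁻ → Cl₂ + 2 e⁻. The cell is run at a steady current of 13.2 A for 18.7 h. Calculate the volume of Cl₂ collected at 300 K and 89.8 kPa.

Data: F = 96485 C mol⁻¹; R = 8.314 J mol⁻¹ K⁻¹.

Q = I·t = 13.20 A × 67320 s = 888600 C.
n(e⁻) = Q/F = 888600 / 96485 = 9.210 mol.
2 electrons are transferred per Cl₂ molecule, so n(Cl₂) = 9.210 / 2 = 4.605 mol.
V = nRT/P = (4.605 × 8.314 × 300) / (89.8 × 10³ Pa) = 0.128 m³ = 128 L.

128 L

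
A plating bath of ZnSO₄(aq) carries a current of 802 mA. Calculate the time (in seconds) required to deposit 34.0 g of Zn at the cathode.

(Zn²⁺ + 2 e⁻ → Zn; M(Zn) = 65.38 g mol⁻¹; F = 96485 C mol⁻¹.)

1.25 × 10⁵ s

n(Zn) = m/M = 34.0 / 65.38 = 0.5200 mol.
Each Zn atom requires 2 electrons, so n(e⁻) = 2 × 0.5200 = 1.040 mol.
Q = n(e⁻)·F = 1.040 × 96485 = 100400 C.
t = Q/I = 100400 / 0.8020 A = 125100 s.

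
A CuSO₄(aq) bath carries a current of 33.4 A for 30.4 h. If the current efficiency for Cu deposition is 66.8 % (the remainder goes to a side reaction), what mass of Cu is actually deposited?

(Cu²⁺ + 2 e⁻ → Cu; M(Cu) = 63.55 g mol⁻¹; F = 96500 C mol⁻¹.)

Q = I·t = 33.40 × 109440 = 3655000 C.
n(e⁻) = 3655000/96500 = 37.88 mol; theoretically n(Cu) = 37.88/2 = 18.94 mol, m_theo = 1204 g.
At 66.8 % efficiency, m_actual = 0.668 × 1204 = 804 g.

804 g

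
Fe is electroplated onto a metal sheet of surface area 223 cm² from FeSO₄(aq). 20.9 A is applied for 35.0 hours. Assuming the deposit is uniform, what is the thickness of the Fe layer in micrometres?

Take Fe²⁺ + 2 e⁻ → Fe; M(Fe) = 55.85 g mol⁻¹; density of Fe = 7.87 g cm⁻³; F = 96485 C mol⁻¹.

4340 μm

Q = I·t = 20.90 × 126000 = 2633000 C; n(e⁻) = 27.29 mol.
n(Fe) = n(e⁻)/2 = 13.65 mol, so m = 13.65 × 55.85 = 762.2 g.
Volume = m/ρ = 762.2 / 7.87 = 96.84 cm³.
Thickness = V/A = 96.84 / 223 = 0.434 cm = 4340 μm.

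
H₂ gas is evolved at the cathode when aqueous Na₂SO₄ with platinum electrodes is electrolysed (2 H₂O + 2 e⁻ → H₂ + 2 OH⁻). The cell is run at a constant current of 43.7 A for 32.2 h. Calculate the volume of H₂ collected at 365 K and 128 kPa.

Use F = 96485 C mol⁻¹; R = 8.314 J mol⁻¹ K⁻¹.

622 L

Q = I·t = 43.70 A × 115920 s = 5066000 C.
n(e⁻) = Q/F = 5066000 / 96485 = 52.50 mol.
2 electrons are transferred per H₂ molecule, so n(H₂) = 52.50 / 2 = 26.25 mol.
V = nRT/P = (26.25 × 8.314 × 365) / (128 × 10³ Pa) = 0.622 m³ = 622 L.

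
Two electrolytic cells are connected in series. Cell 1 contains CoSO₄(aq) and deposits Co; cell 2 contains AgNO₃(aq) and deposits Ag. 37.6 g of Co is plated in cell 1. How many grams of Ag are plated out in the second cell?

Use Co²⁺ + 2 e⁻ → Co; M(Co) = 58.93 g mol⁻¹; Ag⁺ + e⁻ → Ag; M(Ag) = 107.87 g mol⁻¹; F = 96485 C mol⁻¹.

138 g

n(Co) = 37.6 / 58.93 = 0.6380 mol.
Since Co²⁺ + 2 e⁻ → Co, n(e⁻) passed = 2 × 0.6380 = 1.276 mol.
Cells in series carry the same charge, so the same 1.276 mol of electrons passes through cell 2.
Ag⁺ + e⁻ → Ag, so n(Ag) = 1.276 / 1 = 1.276 mol.
m(Ag) = 1.276 × 107.87 = 138 g.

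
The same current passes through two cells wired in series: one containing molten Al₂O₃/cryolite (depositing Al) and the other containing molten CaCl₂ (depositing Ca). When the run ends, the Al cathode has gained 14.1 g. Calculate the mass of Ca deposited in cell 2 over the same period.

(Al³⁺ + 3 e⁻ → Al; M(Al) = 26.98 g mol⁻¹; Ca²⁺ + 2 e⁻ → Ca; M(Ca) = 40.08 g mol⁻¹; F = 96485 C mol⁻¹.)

31.4 g

n(Al) = 14.1 / 26.98 = 0.5226 mol.
Since Al³⁺ + 3 e⁻ → Al, n(e⁻) passed = 3 × 0.5226 = 1.568 mol.
Cells in series carry the same charge, so the same 1.568 mol of electrons passes through cell 2.
Ca²⁺ + 2 e⁻ → Ca, so n(Ca) = 1.568 / 2 = 0.7839 mol.
m(Ca) = 0.7839 × 40.08 = 31.4 g.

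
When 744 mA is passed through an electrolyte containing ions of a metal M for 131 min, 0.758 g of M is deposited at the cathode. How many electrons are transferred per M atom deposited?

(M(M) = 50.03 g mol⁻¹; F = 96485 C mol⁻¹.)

Q = I·t = 0.7440 A × 7860.0 s = 5848 C, so n(e⁻) = 5848/96485 = 0.06061 mol.
n(M) deposited = 0.758 / 50.03 = 0.01515 mol.
Electrons per atom = n(e⁻)/n(M) = 0.06061 / 0.01515 = 4.00 ≈ 4, so the ion is M⁴⁺.

4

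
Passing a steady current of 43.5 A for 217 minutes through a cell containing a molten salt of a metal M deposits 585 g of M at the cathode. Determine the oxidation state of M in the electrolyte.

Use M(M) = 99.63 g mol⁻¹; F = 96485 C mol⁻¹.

Q = I·t = 43.50 A × 13020 s = 566400 C, so n(e⁻) = 566400/96485 = 5.870 mol.
n(M) deposited = 585 / 99.63 = 5.872 mol.
Electrons per atom = n(e⁻)/n(M) = 5.870 / 5.872 = 1.00 ≈ 1, so the ion is M⁺.

+1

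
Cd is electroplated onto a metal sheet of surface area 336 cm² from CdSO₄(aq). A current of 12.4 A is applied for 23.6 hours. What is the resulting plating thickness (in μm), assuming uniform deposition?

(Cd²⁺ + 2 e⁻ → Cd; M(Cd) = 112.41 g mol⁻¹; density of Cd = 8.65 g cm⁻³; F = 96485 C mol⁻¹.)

2110 μm

Q = I·t = 12.40 × 84960 = 1054000 C; n(e⁻) = 10.92 mol.
n(Cd) = n(e⁻)/2 = 5.459 mol, so m = 5.459 × 112.41 = 613.7 g.
Volume = m/ρ = 613.7 / 8.65 = 70.95 cm³.
Thickness = V/A = 70.95 / 336 = 0.211 cm = 2110 μm.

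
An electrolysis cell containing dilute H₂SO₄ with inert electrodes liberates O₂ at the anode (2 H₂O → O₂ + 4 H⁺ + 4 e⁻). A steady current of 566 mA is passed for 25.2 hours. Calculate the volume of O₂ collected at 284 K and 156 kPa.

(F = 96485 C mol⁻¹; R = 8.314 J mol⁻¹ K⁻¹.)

2.01 L

Q = I·t = 0.5660 A × 90720 s = 51350 C.
n(e⁻) = Q/F = 51350 / 96485 = 0.5322 mol.
4 electrons are transferred per O₂ molecule, so n(O₂) = 0.5322 / 4 = 0.1330 mol.
V = nRT/P = (0.1330 × 8.314 × 284) / (156 × 10³ Pa) = 0.00201 m³ = 2.01 L.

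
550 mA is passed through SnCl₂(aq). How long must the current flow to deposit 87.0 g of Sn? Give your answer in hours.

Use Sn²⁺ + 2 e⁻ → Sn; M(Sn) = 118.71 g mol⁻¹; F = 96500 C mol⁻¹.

n(Sn) = m/M = 87.0 / 118.71 = 0.7329 mol.
Each Sn atom requires 2 electrons, so n(e⁻) = 2 × 0.7329 = 1.466 mol.
Q = n(e⁻)·F = 1.466 × 96500 = 141400 C.
t = Q/I = 141400 / 0.5500 A = 257200 s = 71.4 h.

71.4 h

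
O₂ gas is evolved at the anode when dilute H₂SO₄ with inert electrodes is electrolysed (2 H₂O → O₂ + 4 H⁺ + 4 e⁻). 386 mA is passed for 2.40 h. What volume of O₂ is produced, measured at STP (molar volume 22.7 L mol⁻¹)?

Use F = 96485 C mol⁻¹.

Q = I·t = 0.3860 A × 8640.0 s = 3335 C.
n(e⁻) = Q/F = 3335 / 96485 = 0.03457 mol.
4 electrons are transferred per O₂ molecule, so n(O₂) = 0.03457 / 4 = 0.008641 mol.
V = n × V_m = 0.008641 × 22.7 = 0.196 L.

0.196 L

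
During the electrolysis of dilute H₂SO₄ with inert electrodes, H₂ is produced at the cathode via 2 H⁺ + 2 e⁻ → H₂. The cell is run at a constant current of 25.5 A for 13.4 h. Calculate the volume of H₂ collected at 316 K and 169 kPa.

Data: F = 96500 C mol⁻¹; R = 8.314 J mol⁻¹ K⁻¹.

99.1 L

Q = I·t = 25.50 A × 48240 s = 1230000 C.
n(e⁻) = Q/F = 1230000 / 96500 = 12.75 mol.
2 electrons are transferred per H₂ molecule, so n(H₂) = 12.75 / 2 = 6.374 mol.
V = nRT/P = (6.374 × 8.314 × 316) / (169 × 10³ Pa) = 0.0991 m³ = 99.1 L.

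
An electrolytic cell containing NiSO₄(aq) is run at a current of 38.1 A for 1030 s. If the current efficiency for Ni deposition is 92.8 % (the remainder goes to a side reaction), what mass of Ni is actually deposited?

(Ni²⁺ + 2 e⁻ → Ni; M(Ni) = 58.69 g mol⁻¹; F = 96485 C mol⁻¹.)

Q = I·t = 38.10 × 1030.0 = 39240 C.
n(e⁻) = 39240/96485 = 0.4067 mol; theoretically n(Ni) = 0.4067/2 = 0.2034 mol, m_theo = 11.94 g.
At 92.8 % efficiency, m_actual = 0.928 × 11.94 = 11.1 g.

11.1 g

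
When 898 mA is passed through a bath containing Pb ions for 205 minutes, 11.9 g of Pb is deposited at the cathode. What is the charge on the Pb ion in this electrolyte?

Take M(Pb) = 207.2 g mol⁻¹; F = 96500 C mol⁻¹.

Q = I·t = 0.8980 A × 12300 s = 11050 C, so n(e⁻) = 11050/96500 = 0.1145 mol.
n(Pb) deposited = 11.9 / 207.2 = 0.05743 mol.
Electrons per atom = n(e⁻)/n(Pb) = 0.1145 / 0.05743 = 1.99 ≈ 2, so the ion is Pb²⁺.

+2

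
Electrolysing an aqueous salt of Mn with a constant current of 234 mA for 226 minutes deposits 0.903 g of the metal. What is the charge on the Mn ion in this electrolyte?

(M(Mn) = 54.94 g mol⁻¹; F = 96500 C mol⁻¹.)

+2

Q = I·t = 0.2340 A × 13560 s = 3173 C, so n(e⁻) = 3173/96500 = 0.03288 mol.
n(Mn) deposited = 0.903 / 54.94 = 0.01644 mol.
Electrons per atom = n(e⁻)/n(Mn) = 0.03288 / 0.01644 = 2.00 ≈ 2, so the ion is Mn²⁺.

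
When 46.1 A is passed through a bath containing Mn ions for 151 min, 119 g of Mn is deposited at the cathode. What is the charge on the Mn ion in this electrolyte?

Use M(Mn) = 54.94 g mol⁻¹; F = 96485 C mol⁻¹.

Q = I·t = 46.10 A × 9060.0 s = 417700 C, so n(e⁻) = 417700/96485 = 4.329 mol.
n(Mn) deposited = 119 / 54.94 = 2.166 mol.
Electrons per atom = n(e⁻)/n(Mn) = 4.329 / 2.166 = 2.00 ≈ 2, so the ion is Mn²⁺.

+2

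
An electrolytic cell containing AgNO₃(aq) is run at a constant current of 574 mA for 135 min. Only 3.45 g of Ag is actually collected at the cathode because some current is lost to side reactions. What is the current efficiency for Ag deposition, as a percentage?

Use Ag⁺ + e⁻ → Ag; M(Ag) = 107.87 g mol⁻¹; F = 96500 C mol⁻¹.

Q = I·t = 0.5740 × 8100.0 = 4649 C; n(e⁻) = 4649/96500 = 0.04818 mol.
Theoretical n(Ag) = n(e⁻)/1 = 0.04818 mol, i.e. m_theo = 0.04818 × 107.87 = 5.197 g.
Efficiency = m_actual / m_theo = 3.45 / 5.197 = 66.4 %.

66.4 %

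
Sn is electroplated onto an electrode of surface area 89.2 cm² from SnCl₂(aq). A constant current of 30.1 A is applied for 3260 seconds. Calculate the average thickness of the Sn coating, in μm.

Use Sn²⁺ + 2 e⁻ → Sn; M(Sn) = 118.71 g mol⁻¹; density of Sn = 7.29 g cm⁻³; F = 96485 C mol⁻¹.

928 μm

Q = I·t = 30.10 × 3260.0 = 98130 C; n(e⁻) = 1.017 mol.
n(Sn) = n(e⁻)/2 = 0.5085 mol, so m = 0.5085 × 118.71 = 60.36 g.
Volume = m/ρ = 60.36 / 7.29 = 8.280 cm³.
Thickness = V/A = 8.280 / 89.2 = 0.0928 cm = 928 μm.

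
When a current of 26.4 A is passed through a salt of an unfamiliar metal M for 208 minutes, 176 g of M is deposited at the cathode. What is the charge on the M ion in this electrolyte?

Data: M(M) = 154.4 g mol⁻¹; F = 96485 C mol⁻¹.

+3

Q = I·t = 26.40 A × 12480 s = 329500 C, so n(e⁻) = 329500/96485 = 3.415 mol.
n(M) deposited = 176 / 154.4 = 1.140 mol.
Electrons per atom = n(e⁻)/n(M) = 3.415 / 1.140 = 3.00 ≈ 3, so the ion is M³⁺.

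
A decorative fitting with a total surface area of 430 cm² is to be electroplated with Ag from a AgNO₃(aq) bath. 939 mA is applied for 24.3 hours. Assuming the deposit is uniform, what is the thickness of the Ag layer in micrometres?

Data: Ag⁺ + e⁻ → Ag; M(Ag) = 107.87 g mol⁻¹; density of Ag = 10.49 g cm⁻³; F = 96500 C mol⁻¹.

204 μm

Q = I·t = 0.9390 × 87480 = 82140 C; n(e⁻) = 0.8512 mol.
n(Ag) = n(e⁻)/1 = 0.8512 mol, so m = 0.8512 × 107.87 = 91.82 g.
Volume = m/ρ = 91.82 / 10.49 = 8.753 cm³.
Thickness = V/A = 8.753 / 430 = 0.0204 cm = 204 μm.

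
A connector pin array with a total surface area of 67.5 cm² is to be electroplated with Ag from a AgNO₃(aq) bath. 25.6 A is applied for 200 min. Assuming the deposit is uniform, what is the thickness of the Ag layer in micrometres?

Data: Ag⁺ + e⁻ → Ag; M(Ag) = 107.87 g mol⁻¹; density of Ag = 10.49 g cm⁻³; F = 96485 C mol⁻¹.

Q = I·t = 25.60 × 12000 = 307200 C; n(e⁻) = 3.184 mol.
n(Ag) = n(e⁻)/1 = 3.184 mol, so m = 3.184 × 107.87 = 343.4 g.
Volume = m/ρ = 343.4 / 10.49 = 32.74 cm³.
Thickness = V/A = 32.74 / 67.5 = 0.485 cm = 4850 μm.

4850 μm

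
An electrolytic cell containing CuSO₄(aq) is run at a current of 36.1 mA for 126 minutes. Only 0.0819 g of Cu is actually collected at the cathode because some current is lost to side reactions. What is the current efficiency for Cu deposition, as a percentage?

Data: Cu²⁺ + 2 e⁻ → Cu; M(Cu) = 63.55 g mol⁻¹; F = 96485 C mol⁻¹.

91.1 %

Q = I·t = 0.03610 × 7560.0 = 272.9 C; n(e⁻) = 272.9/96485 = 0.002829 mol.
Theoretical n(Cu) = n(e⁻)/2 = 0.001414 mol, i.e. m_theo = 0.001414 × 63.55 = 0.08988 g.
Efficiency = m_actual / m_theo = 0.0819 / 0.08988 = 91.1 %.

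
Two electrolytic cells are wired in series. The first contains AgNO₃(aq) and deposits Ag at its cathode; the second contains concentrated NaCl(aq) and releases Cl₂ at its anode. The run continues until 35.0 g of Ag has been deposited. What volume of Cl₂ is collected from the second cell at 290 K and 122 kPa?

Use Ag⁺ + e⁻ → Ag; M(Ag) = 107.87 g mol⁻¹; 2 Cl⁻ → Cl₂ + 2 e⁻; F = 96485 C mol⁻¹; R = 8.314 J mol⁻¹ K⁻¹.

3.21 L

n(Ag) = 35.0 / 107.87 = 0.3245 mol, so n(e⁻) = 1 × 0.3245 = 0.3245 mol.
The cells are in series, so the same 0.3245 mol of electrons passes through the second cell.
2 Cl⁻ → Cl₂ + 2 e⁻ — 2 mol e⁻ per mol Cl₂, so n(Cl₂) = 0.3245/2 = 0.1622 mol.
V = nRT/P = (0.1622 × 8.314 × 290) / (122 × 10³) = 0.00321 m³ = 3.21 L.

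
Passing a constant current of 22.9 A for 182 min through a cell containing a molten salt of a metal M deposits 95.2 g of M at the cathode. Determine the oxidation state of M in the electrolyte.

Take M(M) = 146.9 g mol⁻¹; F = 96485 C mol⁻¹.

+4

Q = I·t = 22.90 A × 10920 s = 250100 C, so n(e⁻) = 250100/96485 = 2.592 mol.
n(M) deposited = 95.2 / 146.9 = 0.6481 mol.
Electrons per atom = n(e⁻)/n(M) = 2.592 / 0.6481 = 4.00 ≈ 4, so the ion is M⁴⁺.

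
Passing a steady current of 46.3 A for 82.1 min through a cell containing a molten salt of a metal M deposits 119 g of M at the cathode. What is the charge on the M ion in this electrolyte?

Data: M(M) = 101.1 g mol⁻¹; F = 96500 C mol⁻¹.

+2

Q = I·t = 46.30 A × 4926.0 s = 228100 C, so n(e⁻) = 228100/96500 = 2.363 mol.
n(M) deposited = 119 / 101.1 = 1.177 mol.
Electrons per atom = n(e⁻)/n(M) = 2.363 / 1.177 = 2.01 ≈ 2, so the ion is M²⁺.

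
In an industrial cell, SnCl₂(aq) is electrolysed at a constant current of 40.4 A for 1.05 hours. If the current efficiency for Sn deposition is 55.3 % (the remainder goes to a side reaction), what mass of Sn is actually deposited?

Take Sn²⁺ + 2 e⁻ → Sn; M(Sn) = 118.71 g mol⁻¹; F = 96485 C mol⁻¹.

Q = I·t = 40.40 × 3780.0 = 152700 C.
n(e⁻) = 152700/96485 = 1.583 mol; theoretically n(Sn) = 1.583/2 = 0.7914 mol, m_theo = 93.94 g.
At 55.3 % efficiency, m_actual = 0.553 × 93.94 = 52.0 g.

52.0 g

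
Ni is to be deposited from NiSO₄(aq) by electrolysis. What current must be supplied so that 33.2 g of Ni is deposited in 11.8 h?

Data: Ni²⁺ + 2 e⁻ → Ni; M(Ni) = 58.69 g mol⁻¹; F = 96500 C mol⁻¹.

n(Ni) = 33.2 / 58.69 = 0.5657 mol.
n(e⁻) = 2 × 0.5657 = 1.131 mol.
Q = n(e⁻)·F = 1.131 × 96500 = 109200 C.
I = Q/t = 109200 / 42480 s = 2.57 A.

2.57 A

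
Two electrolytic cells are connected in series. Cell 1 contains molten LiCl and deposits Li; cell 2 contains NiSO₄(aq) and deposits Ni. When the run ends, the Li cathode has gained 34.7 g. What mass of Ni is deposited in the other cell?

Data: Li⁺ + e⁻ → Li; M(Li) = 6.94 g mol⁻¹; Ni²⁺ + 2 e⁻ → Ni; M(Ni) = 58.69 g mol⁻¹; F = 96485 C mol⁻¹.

n(Li) = 34.7 / 6.94 = 5.000 mol.
Since Li⁺ + e⁻ → Li, n(e⁻) passed = 1 × 5.000 = 5.000 mol.
Cells in series carry the same charge, so the same 5.000 mol of electrons passes through cell 2.
Ni²⁺ + 2 e⁻ → Ni, so n(Ni) = 5.000 / 2 = 2.500 mol.
m(Ni) = 2.500 × 58.69 = 147 g.

147 g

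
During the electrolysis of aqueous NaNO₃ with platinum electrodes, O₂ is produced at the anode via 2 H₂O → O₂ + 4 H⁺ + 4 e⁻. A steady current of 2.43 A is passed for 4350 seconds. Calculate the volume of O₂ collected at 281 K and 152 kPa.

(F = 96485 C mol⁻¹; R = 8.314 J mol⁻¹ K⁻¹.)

0.421 L

Q = I·t = 2.430 A × 4350.0 s = 10570 C.
n(e⁻) = Q/F = 10570 / 96485 = 0.1096 mol.
4 electrons are transferred per O₂ molecule, so n(O₂) = 0.1096 / 4 = 0.02739 mol.
V = nRT/P = (0.02739 × 8.314 × 281) / (152 × 10³ Pa) = 4.21 × 10⁻⁴ m³ = 0.421 L.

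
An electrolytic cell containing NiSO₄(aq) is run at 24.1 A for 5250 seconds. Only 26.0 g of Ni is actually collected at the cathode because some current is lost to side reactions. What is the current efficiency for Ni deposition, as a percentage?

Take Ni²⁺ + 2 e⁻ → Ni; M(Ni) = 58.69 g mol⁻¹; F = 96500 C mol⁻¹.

67.6 %

Q = I·t = 24.10 × 5250.0 = 126500 C; n(e⁻) = 126500/96500 = 1.311 mol.
Theoretical n(Ni) = n(e⁻)/2 = 0.6556 mol, i.e. m_theo = 0.6556 × 58.69 = 38.48 g.
Efficiency = m_actual / m_theo = 26.0 / 38.48 = 67.6 %.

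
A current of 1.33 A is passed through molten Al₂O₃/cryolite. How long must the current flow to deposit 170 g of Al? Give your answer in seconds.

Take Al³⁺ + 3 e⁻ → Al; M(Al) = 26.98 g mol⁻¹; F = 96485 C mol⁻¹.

n(Al) = m/M = 170 / 26.98 = 6.301 mol.
Each Al atom requires 3 electrons, so n(e⁻) = 3 × 6.301 = 18.90 mol.
Q = n(e⁻)·F = 18.90 × 96485 = 1824000 C.
t = Q/I = 1824000 / 1.330 A = 1371000 s.

1.37 × 10⁶ s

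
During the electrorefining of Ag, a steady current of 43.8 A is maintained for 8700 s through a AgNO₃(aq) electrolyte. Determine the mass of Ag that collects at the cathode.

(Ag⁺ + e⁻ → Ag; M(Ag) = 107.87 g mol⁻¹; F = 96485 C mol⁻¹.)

426 g

Q = I·t = 43.80 A × 8700.0 s = 381100 C.
n(e⁻) = Q/F = 381100 / 96485 = 3.949 mol.
Ag⁺ + e⁻ → Ag, so n(Ag) = n(e⁻)/1 = 3.949 mol.
m = n·M = 3.949 × 107.87 = 426 g.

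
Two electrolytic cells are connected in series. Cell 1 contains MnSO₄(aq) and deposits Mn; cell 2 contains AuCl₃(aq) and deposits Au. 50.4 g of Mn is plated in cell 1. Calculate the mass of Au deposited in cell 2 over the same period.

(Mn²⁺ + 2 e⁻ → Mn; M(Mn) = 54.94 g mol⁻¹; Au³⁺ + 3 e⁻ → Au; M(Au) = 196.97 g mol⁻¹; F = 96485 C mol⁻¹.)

120 g

n(Mn) = 50.4 / 54.94 = 0.9174 mol.
Since Mn²⁺ + 2 e⁻ → Mn, n(e⁻) passed = 2 × 0.9174 = 1.835 mol.
Cells in series carry the same charge, so the same 1.835 mol of electrons passes through cell 2.
Au³⁺ + 3 e⁻ → Au, so n(Au) = 1.835 / 3 = 0.6116 mol.
m(Au) = 0.6116 × 196.97 = 120 g.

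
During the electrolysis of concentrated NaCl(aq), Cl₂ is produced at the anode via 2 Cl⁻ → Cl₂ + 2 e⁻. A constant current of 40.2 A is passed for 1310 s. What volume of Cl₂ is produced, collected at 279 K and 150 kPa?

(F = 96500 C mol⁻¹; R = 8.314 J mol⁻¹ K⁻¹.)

Q = I·t = 40.20 A × 1310.0 s = 52660 C.
n(e⁻) = Q/F = 52660 / 96500 = 0.5457 mol.
2 electrons are transferred per Cl₂ molecule, so n(Cl₂) = 0.5457 / 2 = 0.2729 mol.
V = nRT/P = (0.2729 × 8.314 × 279) / (150 × 10³ Pa) = 0.00422 m³ = 4.22 L.

4.22 L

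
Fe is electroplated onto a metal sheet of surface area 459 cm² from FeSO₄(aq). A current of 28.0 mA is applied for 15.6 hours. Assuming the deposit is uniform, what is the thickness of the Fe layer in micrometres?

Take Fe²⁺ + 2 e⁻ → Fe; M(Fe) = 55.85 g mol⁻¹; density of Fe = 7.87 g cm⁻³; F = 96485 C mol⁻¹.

1.26 μm

Q = I·t = 0.02800 × 56160 = 1572 C; n(e⁻) = 0.01630 mol.
n(Fe) = n(e⁻)/2 = 0.008149 mol, so m = 0.008149 × 55.85 = 0.4551 g.
Volume = m/ρ = 0.4551 / 7.87 = 0.05783 cm³.
Thickness = V/A = 0.05783 / 459 = 1.26 × 10⁻⁴ cm = 1.26 μm.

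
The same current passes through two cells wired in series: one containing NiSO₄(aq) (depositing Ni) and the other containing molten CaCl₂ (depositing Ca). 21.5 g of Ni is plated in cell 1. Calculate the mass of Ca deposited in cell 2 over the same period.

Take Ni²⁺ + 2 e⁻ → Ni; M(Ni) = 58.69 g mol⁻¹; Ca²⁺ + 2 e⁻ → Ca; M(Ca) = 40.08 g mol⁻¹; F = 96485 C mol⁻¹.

n(Ni) = 21.5 / 58.69 = 0.3663 mol.
Since Ni²⁺ + 2 e⁻ → Ni, n(e⁻) passed = 2 × 0.3663 = 0.7327 mol.
Cells in series carry the same charge, so the same 0.7327 mol of electrons passes through cell 2.
Ca²⁺ + 2 e⁻ → Ca, so n(Ca) = 0.7327 / 2 = 0.3663 mol.
m(Ca) = 0.3663 × 40.08 = 14.7 g.

14.7 g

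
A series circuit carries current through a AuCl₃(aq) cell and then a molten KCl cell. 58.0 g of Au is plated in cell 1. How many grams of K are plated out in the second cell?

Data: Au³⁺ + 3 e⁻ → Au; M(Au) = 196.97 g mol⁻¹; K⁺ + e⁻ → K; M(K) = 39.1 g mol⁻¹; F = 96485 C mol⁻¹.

n(Au) = 58.0 / 196.97 = 0.2945 mol.
Since Au³⁺ + 3 e⁻ → Au, n(e⁻) passed = 3 × 0.2945 = 0.8834 mol.
Cells in series carry the same charge, so the same 0.8834 mol of electrons passes through cell 2.
K⁺ + e⁻ → K, so n(K) = 0.8834 / 1 = 0.8834 mol.
m(K) = 0.8834 × 39.1 = 34.5 g.

34.5 g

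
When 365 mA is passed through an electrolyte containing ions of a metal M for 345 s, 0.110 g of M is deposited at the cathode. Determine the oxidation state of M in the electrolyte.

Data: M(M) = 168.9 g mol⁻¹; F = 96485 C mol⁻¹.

Q = I·t = 0.3650 A × 345.00 s = 125.9 C, so n(e⁻) = 125.9/96485 = 0.001305 mol.
n(M) deposited = 0.110 / 168.9 = 0.0006513 mol.
Electrons per atom = n(e⁻)/n(M) = 0.001305 / 0.0006513 = 2.00 ≈ 2, so the ion is M²⁺.

+2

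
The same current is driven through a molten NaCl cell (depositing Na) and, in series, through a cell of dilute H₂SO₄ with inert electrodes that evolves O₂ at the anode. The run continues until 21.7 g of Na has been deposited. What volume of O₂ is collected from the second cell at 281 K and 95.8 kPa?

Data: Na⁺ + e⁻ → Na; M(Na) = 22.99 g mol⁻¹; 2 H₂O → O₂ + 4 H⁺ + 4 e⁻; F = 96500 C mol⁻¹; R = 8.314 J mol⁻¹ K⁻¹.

n(Na) = 21.7 / 22.99 = 0.9439 mol, so n(e⁻) = 1 × 0.9439 = 0.9439 mol.
The cells are in series, so the same 0.9439 mol of electrons passes through the second cell.
2 H₂O → O₂ + 4 H⁺ + 4 e⁻ — 4 mol e⁻ per mol O₂, so n(O₂) = 0.9439/4 = 0.2360 mol.
V = nRT/P = (0.2360 × 8.314 × 281) / (95.8 × 10³) = 0.00575 m³ = 5.75 L.

5.75 L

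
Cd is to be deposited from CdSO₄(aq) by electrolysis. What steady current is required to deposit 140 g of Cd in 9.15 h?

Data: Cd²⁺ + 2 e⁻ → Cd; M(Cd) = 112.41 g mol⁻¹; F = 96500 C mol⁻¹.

7.30 A

n(Cd) = 140 / 112.41 = 1.245 mol.
n(e⁻) = 2 × 1.245 = 2.491 mol.
Q = n(e⁻)·F = 2.491 × 96500 = 240400 C.
I = Q/t = 240400 / 32940 s = 7.30 A.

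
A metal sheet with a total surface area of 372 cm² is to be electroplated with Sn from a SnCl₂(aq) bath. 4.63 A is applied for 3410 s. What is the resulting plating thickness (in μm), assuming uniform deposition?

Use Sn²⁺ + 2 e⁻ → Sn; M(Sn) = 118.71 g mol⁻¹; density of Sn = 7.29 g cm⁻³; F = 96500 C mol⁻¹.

Q = I·t = 4.630 × 3410.0 = 15790 C; n(e⁻) = 0.1636 mol.
n(Sn) = n(e⁻)/2 = 0.08180 mol, so m = 0.08180 × 118.71 = 9.711 g.
Volume = m/ρ = 9.711 / 7.29 = 1.332 cm³.
Thickness = V/A = 1.332 / 372 = 0.00358 cm = 35.8 μm.

35.8 μm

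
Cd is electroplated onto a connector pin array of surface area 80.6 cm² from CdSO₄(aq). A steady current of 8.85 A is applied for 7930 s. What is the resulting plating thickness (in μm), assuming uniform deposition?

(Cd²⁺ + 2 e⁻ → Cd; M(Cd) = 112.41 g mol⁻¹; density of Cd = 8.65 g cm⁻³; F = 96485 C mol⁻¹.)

Q = I·t = 8.850 × 7930.0 = 70180 C; n(e⁻) = 0.7274 mol.
n(Cd) = n(e⁻)/2 = 0.3637 mol, so m = 0.3637 × 112.41 = 40.88 g.
Volume = m/ρ = 40.88 / 8.65 = 4.726 cm³.
Thickness = V/A = 4.726 / 80.6 = 0.0586 cm = 586 μm.

586 μm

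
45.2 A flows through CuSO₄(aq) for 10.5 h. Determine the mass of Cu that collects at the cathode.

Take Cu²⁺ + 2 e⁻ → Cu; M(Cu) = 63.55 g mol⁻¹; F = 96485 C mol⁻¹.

Q = I·t = 45.20 A × 37800 s = 1709000 C.
n(e⁻) = Q/F = 1709000 / 96485 = 17.71 mol.
Cu²⁺ + 2 e⁻ → Cu, so n(Cu) = n(e⁻)/2 = 8.854 mol.
m = n·M = 8.854 × 63.55 = 563 g.

563 g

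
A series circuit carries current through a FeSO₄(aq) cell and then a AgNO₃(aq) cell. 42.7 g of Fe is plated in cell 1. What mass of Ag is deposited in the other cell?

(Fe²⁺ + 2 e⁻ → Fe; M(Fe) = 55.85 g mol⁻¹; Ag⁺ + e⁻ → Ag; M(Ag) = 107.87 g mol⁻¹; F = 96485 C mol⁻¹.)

165 g

n(Fe) = 42.7 / 55.85 = 0.7645 mol.
Since Fe²⁺ + 2 e⁻ → Fe, n(e⁻) passed = 2 × 0.7645 = 1.529 mol.
Cells in series carry the same charge, so the same 1.529 mol of electrons passes through cell 2.
Ag⁺ + e⁻ → Ag, so n(Ag) = 1.529 / 1 = 1.529 mol.
m(Ag) = 1.529 × 107.87 = 165 g.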